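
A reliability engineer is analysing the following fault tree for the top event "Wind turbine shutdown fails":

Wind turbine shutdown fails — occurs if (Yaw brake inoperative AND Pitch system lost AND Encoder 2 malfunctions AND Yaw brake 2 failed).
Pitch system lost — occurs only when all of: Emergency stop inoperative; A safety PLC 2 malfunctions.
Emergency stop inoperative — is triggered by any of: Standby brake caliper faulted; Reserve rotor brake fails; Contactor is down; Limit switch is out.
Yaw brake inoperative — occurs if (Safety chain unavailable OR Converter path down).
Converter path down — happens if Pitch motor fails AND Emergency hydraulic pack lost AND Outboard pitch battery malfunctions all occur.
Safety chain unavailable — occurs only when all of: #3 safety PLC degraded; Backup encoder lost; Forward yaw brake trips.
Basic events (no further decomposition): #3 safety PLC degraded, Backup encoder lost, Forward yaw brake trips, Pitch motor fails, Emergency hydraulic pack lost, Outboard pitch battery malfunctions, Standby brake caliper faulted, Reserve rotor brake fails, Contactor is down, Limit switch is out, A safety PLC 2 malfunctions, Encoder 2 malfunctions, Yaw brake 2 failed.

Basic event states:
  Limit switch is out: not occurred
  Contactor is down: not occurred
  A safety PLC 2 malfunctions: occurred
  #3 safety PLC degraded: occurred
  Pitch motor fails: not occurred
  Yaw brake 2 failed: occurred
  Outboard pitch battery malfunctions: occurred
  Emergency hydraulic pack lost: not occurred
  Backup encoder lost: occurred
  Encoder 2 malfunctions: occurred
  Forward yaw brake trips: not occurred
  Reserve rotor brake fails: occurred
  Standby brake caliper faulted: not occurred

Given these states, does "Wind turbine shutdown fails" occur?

No

Safety chain unavailable [AND]: #3 safety PLC degraded=occurs, Backup encoder lost=occurs, Forward yaw brake trips=not → not all inputs occur → does not occur.
Converter path down [AND]: Pitch motor fails=not, Emergency hydraulic pack lost=not, Outboard pitch battery malfunctions=occurs → not all inputs occur → does not occur.
Yaw brake inoperative [OR]: Safety chain unavailable=not, Converter path down=not → no input occurs → does not occur.
Emergency stop inoperative [OR]: Standby brake caliper faulted=not, Reserve rotor brake fails=occurs, Contactor is down=not, Limit switch is out=not → at least one input occurs → occurs.
Pitch system lost [AND]: Emergency stop inoperative=occurs, A safety PLC 2 malfunctions=occurs → all inputs occur → occurs.
Wind turbine shutdown fails [AND]: Yaw brake inoperative=not, Pitch system lost=occurs, Encoder 2 malfunctions=occurs, Yaw brake 2 failed=occurs → not all inputs occur → does not occur.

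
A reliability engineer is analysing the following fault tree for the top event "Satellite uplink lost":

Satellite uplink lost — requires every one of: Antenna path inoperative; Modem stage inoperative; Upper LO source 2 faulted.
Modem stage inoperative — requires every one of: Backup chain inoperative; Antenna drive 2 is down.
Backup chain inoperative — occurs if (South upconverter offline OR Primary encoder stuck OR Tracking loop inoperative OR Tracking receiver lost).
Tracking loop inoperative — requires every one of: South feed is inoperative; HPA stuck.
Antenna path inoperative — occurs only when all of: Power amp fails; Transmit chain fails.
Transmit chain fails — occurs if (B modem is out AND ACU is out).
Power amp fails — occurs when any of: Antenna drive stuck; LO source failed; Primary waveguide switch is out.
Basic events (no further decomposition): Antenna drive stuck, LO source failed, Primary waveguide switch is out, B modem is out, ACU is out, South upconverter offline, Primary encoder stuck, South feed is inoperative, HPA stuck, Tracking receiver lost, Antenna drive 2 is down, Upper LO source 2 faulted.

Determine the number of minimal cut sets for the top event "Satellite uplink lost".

Power amp fails [OR]: union of children's cut sets → 3 cut set(s).
Transmit chain fails [AND]: one cut set from each child combined → 1 × 1 = 1 cut set(s).
Antenna path inoperative [AND]: one cut set from each child combined → 3 × 1 = 3 cut set(s).
Tracking loop inoperative [AND]: one cut set from each child combined → 1 × 1 = 1 cut set(s).
Backup chain inoperative [OR]: union of children's cut sets → 4 cut set(s).
Modem stage inoperative [AND]: one cut set from each child combined → 4 × 1 = 4 cut set(s).
Satellite uplink lost [AND]: one cut set from each child combined → 3 × 4 × 1 = 12 cut set(s).

12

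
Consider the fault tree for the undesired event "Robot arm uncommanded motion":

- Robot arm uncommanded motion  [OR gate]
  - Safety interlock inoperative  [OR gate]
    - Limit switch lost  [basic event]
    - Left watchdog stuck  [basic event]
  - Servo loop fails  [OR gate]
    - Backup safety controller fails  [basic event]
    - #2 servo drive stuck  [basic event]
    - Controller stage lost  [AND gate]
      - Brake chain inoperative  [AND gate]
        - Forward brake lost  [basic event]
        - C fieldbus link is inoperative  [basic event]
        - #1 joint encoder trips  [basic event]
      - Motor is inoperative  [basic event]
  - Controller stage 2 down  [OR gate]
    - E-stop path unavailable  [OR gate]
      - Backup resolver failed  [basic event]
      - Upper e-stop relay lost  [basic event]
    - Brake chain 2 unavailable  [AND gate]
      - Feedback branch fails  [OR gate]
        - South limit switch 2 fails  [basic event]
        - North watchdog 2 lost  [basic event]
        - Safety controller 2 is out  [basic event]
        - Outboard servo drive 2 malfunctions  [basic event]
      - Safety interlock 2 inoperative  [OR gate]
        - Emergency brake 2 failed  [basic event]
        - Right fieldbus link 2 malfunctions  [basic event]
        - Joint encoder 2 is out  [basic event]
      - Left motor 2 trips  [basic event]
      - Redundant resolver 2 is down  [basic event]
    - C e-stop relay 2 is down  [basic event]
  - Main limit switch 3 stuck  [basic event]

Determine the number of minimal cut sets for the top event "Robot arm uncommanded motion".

Safety interlock inoperative [OR]: union of children's cut sets → 2 cut set(s).
Brake chain inoperative [AND]: one cut set from each child combined → 1 × 1 × 1 = 1 cut set(s).
Controller stage lost [AND]: one cut set from each child combined → 1 × 1 = 1 cut set(s).
Servo loop fails [OR]: union of children's cut sets → 3 cut set(s).
E-stop path unavailable [OR]: union of children's cut sets → 2 cut set(s).
Feedback branch fails [OR]: union of children's cut sets → 4 cut set(s).
Safety interlock 2 inoperative [OR]: union of children's cut sets → 3 cut set(s).
Brake chain 2 unavailable [AND]: one cut set from each child combined → 4 × 3 × 1 × 1 = 12 cut set(s).
Controller stage 2 down [OR]: union of children's cut sets → 15 cut set(s).
Robot arm uncommanded motion [OR]: union of children's cut sets → 21 cut set(s).

21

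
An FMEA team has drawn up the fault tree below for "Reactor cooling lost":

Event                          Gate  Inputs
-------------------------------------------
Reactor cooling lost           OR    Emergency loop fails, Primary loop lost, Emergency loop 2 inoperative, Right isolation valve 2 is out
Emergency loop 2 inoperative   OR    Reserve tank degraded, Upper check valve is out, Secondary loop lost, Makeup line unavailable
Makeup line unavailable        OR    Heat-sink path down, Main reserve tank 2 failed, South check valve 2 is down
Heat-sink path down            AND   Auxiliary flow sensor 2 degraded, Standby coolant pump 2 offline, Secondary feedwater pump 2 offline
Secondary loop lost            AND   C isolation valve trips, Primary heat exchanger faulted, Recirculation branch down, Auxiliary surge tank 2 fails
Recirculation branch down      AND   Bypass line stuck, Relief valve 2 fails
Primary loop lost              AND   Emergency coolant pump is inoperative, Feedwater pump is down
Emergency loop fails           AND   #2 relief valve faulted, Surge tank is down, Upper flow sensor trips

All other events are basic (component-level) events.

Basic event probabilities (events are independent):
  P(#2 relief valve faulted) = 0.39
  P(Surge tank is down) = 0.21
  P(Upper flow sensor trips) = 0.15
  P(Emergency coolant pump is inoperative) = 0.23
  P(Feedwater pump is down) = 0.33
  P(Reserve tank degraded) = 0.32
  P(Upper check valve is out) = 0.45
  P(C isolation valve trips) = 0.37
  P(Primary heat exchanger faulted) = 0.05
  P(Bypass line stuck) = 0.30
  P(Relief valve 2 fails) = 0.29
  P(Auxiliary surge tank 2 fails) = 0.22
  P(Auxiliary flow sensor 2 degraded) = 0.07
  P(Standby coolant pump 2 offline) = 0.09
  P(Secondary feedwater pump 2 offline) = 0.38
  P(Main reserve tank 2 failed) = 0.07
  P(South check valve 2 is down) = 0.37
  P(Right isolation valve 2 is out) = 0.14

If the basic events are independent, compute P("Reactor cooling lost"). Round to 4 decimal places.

0.8285

P(Emergency loop fails) [AND] = 0.39 × 0.21 × 0.15 = 0.012285
P(Primary loop lost) [AND] = 0.23 × 0.33 = 0.075900
P(Recirculation branch down) [AND] = 0.30 × 0.29 = 0.087000
P(Secondary loop lost) [AND] = 0.37 × 0.05 × 0.087000 × 0.22 = 0.000354
P(Heat-sink path down) [AND] = 0.07 × 0.09 × 0.38 = 0.002394
P(Makeup line unavailable) [OR] = 1 − (1−0.002394) × (1−0.07) × (1−0.37) = 0.415503
P(Emergency loop 2 inoperative) [OR] = 1 − (1−0.32) × (1−0.45) × (1−0.000354) × (1−0.415503) = 0.781476
P(Reactor cooling lost) [OR] = 1 − (1−0.012285) × (1−0.075900) × (1−0.781476) × (1−0.14) = 0.828467
Rounded to 4 decimal places: P(Reactor cooling lost) ≈ 0.8285.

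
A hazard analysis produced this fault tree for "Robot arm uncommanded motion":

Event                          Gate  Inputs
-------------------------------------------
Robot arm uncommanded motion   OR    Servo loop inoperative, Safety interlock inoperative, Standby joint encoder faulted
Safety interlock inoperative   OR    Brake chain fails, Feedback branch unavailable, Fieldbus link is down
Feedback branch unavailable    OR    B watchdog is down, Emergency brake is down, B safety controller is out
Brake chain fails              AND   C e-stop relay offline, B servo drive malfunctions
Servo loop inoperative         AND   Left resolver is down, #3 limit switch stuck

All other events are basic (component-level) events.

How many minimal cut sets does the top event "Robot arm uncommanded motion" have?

7

Servo loop inoperative [AND]: one cut set from each child combined → 1 × 1 = 1 cut set(s).
Brake chain fails [AND]: one cut set from each child combined → 1 × 1 = 1 cut set(s).
Feedback branch unavailable [OR]: union of children's cut sets → 3 cut set(s).
Safety interlock inoperative [OR]: union of children's cut sets → 5 cut set(s).
Robot arm uncommanded motion [OR]: union of children's cut sets → 7 cut set(s).
Minimal cut sets: {#3 limit switch stuck, Left resolver is down}; {B servo drive malfunctions, C e-stop relay offline}; {B watchdog is down}; {Emergency brake is down}; {B safety controller is out}; {Fieldbus link is down}; {Standby joint encoder faulted}.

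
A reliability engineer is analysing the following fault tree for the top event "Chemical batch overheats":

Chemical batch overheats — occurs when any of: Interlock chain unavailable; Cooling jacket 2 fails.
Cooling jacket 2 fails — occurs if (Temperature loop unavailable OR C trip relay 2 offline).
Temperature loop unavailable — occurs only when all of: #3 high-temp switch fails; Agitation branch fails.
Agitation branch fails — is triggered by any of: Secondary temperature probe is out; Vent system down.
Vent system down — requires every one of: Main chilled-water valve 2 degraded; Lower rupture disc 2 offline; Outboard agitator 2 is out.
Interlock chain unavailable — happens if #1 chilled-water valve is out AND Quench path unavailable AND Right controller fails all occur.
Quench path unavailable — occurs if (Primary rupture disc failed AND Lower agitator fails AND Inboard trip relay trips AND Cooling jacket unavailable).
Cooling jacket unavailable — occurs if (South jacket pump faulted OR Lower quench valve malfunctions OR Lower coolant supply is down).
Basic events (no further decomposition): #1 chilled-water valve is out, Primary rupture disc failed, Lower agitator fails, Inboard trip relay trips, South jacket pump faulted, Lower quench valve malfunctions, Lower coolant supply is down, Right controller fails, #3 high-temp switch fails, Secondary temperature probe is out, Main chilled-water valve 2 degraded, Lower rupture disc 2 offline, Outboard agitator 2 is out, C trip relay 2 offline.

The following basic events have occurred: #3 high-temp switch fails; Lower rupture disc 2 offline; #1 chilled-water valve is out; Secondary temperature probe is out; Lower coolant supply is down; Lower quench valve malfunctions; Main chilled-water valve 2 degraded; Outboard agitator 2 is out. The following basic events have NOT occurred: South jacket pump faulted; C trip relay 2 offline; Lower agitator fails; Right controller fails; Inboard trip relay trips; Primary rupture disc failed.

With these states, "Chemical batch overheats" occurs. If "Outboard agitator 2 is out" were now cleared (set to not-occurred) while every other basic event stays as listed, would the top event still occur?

Counterfactual: set "Outboard agitator 2 is out" to not occurred.
Cooling jacket unavailable [OR]: South jacket pump faulted=not, Lower quench valve malfunctions=occurs, Lower coolant supply is down=occurs → at least one input occurs → occurs.
Quench path unavailable [AND]: Primary rupture disc failed=not, Lower agitator fails=not, Inboard trip relay trips=not, Cooling jacket unavailable=occurs → not all inputs occur → does not occur.
Interlock chain unavailable [AND]: #1 chilled-water valve is out=occurs, Quench path unavailable=not, Right controller fails=not → not all inputs occur → does not occur.
Vent system down [AND]: Main chilled-water valve 2 degraded=occurs, Lower rupture disc 2 offline=occurs, Outboard agitator 2 is out=not → not all inputs occur → does not occur.
Agitation branch fails [OR]: Secondary temperature probe is out=occurs, Vent system down=not → at least one input occurs → occurs.
Temperature loop unavailable [AND]: #3 high-temp switch fails=occurs, Agitation branch fails=occurs → all inputs occur → occurs.
Cooling jacket 2 fails [OR]: Temperature loop unavailable=occurs, C trip relay 2 offline=not → at least one input occurs → occurs.
Chemical batch overheats [OR]: Interlock chain unavailable=not, Cooling jacket 2 fails=occurs → at least one input occurs → occurs.

Yes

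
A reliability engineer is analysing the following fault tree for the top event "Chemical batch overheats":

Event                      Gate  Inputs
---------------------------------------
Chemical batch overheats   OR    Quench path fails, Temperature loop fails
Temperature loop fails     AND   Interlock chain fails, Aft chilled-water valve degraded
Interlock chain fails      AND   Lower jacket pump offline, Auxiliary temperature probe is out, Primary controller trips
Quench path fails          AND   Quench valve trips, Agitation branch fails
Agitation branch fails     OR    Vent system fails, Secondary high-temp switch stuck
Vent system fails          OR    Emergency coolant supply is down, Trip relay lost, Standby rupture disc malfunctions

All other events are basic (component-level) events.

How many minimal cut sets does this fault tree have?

5

Vent system fails [OR]: union of children's cut sets → 3 cut set(s).
Agitation branch fails [OR]: union of children's cut sets → 4 cut set(s).
Quench path fails [AND]: one cut set from each child combined → 1 × 4 = 4 cut set(s).
Interlock chain fails [AND]: one cut set from each child combined → 1 × 1 × 1 = 1 cut set(s).
Temperature loop fails [AND]: one cut set from each child combined → 1 × 1 = 1 cut set(s).
Chemical batch overheats [OR]: union of children's cut sets → 5 cut set(s).
Minimal cut sets: {Emergency coolant supply is down, Quench valve trips}; {Quench valve trips, Trip relay lost}; {Quench valve trips, Standby rupture disc malfunctions}; {Quench valve trips, Secondary high-temp switch stuck}; {Aft chilled-water valve degraded, Auxiliary temperature probe is out, Lower jacket pump offline, Primary controller trips}.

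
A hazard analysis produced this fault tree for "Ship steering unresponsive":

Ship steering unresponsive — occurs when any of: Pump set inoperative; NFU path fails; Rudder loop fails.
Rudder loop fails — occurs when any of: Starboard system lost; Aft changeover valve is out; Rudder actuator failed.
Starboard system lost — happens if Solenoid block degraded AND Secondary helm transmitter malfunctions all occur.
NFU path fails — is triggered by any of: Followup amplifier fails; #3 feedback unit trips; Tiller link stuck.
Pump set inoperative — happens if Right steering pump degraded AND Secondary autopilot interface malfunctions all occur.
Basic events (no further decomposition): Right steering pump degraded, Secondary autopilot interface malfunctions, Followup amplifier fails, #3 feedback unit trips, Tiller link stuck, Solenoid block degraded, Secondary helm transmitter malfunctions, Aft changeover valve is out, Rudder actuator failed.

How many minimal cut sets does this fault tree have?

Pump set inoperative [AND]: one cut set from each child combined → 1 × 1 = 1 cut set(s).
NFU path fails [OR]: union of children's cut sets → 3 cut set(s).
Starboard system lost [AND]: one cut set from each child combined → 1 × 1 = 1 cut set(s).
Rudder loop fails [OR]: union of children's cut sets → 3 cut set(s).
Ship steering unresponsive [OR]: union of children's cut sets → 7 cut set(s).
Minimal cut sets: {Right steering pump degraded, Secondary autopilot interface malfunctions}; {Followup amplifier fails}; {#3 feedback unit trips}; {Tiller link stuck}; {Secondary helm transmitter malfunctions, Solenoid block degraded}; {Aft changeover valve is out}; {Rudder actuator failed}.

7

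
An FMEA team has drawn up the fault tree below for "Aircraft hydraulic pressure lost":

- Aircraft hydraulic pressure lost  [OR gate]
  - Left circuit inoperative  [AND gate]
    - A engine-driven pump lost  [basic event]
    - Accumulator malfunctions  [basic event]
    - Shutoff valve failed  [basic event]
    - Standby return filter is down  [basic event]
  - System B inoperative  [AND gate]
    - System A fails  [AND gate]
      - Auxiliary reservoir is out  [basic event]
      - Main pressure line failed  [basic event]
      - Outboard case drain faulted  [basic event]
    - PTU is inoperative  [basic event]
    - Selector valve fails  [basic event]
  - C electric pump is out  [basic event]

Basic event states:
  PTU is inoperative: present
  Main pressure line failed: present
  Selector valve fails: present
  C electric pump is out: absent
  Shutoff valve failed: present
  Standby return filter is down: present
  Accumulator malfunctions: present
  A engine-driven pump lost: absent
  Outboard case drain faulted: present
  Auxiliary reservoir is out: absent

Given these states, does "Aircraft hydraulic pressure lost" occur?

No

Left circuit inoperative [AND]: A engine-driven pump lost=not, Accumulator malfunctions=occurs, Shutoff valve failed=occurs, Standby return filter is down=occurs → not all inputs occur → does not occur.
System A fails [AND]: Auxiliary reservoir is out=not, Main pressure line failed=occurs, Outboard case drain faulted=occurs → not all inputs occur → does not occur.
System B inoperative [AND]: System A fails=not, PTU is inoperative=occurs, Selector valve fails=occurs → not all inputs occur → does not occur.
Aircraft hydraulic pressure lost [OR]: Left circuit inoperative=not, System B inoperative=not, C electric pump is out=not → no input occurs → does not occur.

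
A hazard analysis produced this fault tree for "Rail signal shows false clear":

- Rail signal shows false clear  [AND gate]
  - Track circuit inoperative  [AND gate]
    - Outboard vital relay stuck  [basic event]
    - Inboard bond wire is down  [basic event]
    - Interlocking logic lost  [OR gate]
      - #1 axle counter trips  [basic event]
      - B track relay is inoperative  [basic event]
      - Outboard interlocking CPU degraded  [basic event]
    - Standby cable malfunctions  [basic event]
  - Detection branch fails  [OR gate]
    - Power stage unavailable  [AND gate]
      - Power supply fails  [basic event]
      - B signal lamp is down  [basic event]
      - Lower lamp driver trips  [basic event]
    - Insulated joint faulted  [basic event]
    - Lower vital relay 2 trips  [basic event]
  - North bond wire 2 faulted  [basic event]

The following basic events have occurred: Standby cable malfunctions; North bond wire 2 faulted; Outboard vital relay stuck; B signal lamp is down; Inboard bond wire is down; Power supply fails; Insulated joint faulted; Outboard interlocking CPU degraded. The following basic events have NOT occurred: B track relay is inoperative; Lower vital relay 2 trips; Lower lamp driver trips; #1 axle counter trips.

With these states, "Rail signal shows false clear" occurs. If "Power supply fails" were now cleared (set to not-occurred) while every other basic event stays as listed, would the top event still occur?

Yes

Counterfactual: set "Power supply fails" to not occurred.
Interlocking logic lost [OR]: #1 axle counter trips=not, B track relay is inoperative=not, Outboard interlocking CPU degraded=occurs → at least one input occurs → occurs.
Track circuit inoperative [AND]: Outboard vital relay stuck=occurs, Inboard bond wire is down=occurs, Interlocking logic lost=occurs, Standby cable malfunctions=occurs → all inputs occur → occurs.
Power stage unavailable [AND]: Power supply fails=not, B signal lamp is down=occurs, Lower lamp driver trips=not → not all inputs occur → does not occur.
Detection branch fails [OR]: Power stage unavailable=not, Insulated joint faulted=occurs, Lower vital relay 2 trips=not → at least one input occurs → occurs.
Rail signal shows false clear [AND]: Track circuit inoperative=occurs, Detection branch fails=occurs, North bond wire 2 faulted=occurs → all inputs occur → occurs.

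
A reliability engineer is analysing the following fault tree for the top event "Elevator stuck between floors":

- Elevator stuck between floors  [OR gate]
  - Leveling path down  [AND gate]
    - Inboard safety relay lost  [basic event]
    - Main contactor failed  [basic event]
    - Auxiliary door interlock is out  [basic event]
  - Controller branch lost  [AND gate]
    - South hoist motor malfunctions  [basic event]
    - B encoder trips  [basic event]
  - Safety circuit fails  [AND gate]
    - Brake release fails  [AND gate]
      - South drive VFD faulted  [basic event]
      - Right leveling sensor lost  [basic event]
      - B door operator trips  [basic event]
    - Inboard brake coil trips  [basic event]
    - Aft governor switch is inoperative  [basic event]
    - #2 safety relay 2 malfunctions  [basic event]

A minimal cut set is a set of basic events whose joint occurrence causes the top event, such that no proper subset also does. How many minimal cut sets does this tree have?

3

Leveling path down [AND]: one cut set from each child combined → 1 × 1 × 1 = 1 cut set(s).
Controller branch lost [AND]: one cut set from each child combined → 1 × 1 = 1 cut set(s).
Brake release fails [AND]: one cut set from each child combined → 1 × 1 × 1 = 1 cut set(s).
Safety circuit fails [AND]: one cut set from each child combined → 1 × 1 × 1 × 1 = 1 cut set(s).
Elevator stuck between floors [OR]: union of children's cut sets → 3 cut set(s).
Minimal cut sets: {Auxiliary door interlock is out, Inboard safety relay lost, Main contactor failed}; {B encoder trips, South hoist motor malfunctions}; {#2 safety relay 2 malfunctions, Aft governor switch is inoperative, B door operator trips, Inboard brake coil trips, Right leveling sensor lost, South drive VFD faulted}.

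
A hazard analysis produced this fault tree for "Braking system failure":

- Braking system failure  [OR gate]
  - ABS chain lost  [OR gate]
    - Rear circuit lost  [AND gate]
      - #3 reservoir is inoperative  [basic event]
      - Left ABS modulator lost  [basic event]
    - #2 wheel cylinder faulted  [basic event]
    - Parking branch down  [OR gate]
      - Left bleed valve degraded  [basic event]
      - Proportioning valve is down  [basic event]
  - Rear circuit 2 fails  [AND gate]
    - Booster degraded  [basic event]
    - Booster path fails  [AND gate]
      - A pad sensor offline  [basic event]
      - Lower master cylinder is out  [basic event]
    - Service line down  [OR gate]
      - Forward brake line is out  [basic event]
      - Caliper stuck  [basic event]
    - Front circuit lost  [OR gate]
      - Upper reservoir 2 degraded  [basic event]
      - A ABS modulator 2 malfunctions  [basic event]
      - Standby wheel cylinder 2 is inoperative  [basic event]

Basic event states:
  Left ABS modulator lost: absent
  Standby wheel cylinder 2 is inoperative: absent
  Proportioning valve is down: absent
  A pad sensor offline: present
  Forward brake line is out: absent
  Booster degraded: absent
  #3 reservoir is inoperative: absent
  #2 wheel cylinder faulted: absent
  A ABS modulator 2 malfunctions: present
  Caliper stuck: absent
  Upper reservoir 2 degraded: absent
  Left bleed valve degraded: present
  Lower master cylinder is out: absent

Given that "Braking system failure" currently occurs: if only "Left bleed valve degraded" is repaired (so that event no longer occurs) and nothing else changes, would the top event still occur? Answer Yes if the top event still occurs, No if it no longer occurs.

Counterfactual: set "Left bleed valve degraded" to not occurred.
Rear circuit lost [AND]: #3 reservoir is inoperative=not, Left ABS modulator lost=not → not all inputs occur → does not occur.
Parking branch down [OR]: Left bleed valve degraded=not, Proportioning valve is down=not → no input occurs → does not occur.
ABS chain lost [OR]: Rear circuit lost=not, #2 wheel cylinder faulted=not, Parking branch down=not → no input occurs → does not occur.
Booster path fails [AND]: A pad sensor offline=occurs, Lower master cylinder is out=not → not all inputs occur → does not occur.
Service line down [OR]: Forward brake line is out=not, Caliper stuck=not → no input occurs → does not occur.
Front circuit lost [OR]: Upper reservoir 2 degraded=not, A ABS modulator 2 malfunctions=occurs, Standby wheel cylinder 2 is inoperative=not → at least one input occurs → occurs.
Rear circuit 2 fails [AND]: Booster degraded=not, Booster path fails=not, Service line down=not, Front circuit lost=occurs → not all inputs occur → does not occur.
Braking system failure [OR]: ABS chain lost=not, Rear circuit 2 fails=not → no input occurs → does not occur.

No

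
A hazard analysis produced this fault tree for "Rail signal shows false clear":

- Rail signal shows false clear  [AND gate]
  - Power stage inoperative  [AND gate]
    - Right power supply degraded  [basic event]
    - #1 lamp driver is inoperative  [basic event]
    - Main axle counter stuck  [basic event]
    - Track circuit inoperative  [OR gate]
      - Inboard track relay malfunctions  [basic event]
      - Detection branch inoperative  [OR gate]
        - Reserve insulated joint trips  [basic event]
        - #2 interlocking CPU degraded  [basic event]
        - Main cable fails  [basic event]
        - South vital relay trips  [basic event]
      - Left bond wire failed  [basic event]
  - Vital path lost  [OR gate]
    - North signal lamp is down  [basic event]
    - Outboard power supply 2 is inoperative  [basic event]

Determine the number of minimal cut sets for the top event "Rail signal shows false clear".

12

Detection branch inoperative [OR]: union of children's cut sets → 4 cut set(s).
Track circuit inoperative [OR]: union of children's cut sets → 6 cut set(s).
Power stage inoperative [AND]: one cut set from each child combined → 1 × 1 × 1 × 6 = 6 cut set(s).
Vital path lost [OR]: union of children's cut sets → 2 cut set(s).
Rail signal shows false clear [AND]: one cut set from each child combined → 6 × 2 = 12 cut set(s).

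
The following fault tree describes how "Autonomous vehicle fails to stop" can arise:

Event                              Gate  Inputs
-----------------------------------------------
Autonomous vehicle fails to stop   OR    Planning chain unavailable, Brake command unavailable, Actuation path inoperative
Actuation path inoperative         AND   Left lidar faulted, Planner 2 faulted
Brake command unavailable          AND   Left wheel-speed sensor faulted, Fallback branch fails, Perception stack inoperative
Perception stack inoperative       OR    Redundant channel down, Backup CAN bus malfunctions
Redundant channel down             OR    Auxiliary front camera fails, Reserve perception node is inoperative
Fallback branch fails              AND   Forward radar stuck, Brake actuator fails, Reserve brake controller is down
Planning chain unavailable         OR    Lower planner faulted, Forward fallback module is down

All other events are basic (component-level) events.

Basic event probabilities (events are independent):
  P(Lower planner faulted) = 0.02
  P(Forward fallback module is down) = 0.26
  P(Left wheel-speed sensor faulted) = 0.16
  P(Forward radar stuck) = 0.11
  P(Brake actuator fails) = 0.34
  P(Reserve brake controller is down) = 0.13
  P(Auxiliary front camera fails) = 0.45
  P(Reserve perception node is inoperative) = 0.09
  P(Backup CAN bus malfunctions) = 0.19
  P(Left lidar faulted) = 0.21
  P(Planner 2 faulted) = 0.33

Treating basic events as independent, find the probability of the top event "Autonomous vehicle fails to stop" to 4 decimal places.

P(Planning chain unavailable) [OR] = 1 − (1−0.02) × (1−0.26) = 0.274800
P(Fallback branch fails) [AND] = 0.11 × 0.34 × 0.13 = 0.004862
P(Redundant channel down) [OR] = 1 − (1−0.45) × (1−0.09) = 0.499500
P(Perception stack inoperative) [OR] = 1 − (1−0.499500) × (1−0.19) = 0.594595
P(Brake command unavailable) [AND] = 0.16 × 0.004862 × 0.594595 = 0.000463
P(Actuation path inoperative) [AND] = 0.21 × 0.33 = 0.069300
P(Autonomous vehicle fails to stop) [OR] = 1 − (1−0.274800) × (1−0.000463) × (1−0.069300) = 0.325369
Rounded to 4 decimal places: P(Autonomous vehicle fails to stop) ≈ 0.3254.

0.3254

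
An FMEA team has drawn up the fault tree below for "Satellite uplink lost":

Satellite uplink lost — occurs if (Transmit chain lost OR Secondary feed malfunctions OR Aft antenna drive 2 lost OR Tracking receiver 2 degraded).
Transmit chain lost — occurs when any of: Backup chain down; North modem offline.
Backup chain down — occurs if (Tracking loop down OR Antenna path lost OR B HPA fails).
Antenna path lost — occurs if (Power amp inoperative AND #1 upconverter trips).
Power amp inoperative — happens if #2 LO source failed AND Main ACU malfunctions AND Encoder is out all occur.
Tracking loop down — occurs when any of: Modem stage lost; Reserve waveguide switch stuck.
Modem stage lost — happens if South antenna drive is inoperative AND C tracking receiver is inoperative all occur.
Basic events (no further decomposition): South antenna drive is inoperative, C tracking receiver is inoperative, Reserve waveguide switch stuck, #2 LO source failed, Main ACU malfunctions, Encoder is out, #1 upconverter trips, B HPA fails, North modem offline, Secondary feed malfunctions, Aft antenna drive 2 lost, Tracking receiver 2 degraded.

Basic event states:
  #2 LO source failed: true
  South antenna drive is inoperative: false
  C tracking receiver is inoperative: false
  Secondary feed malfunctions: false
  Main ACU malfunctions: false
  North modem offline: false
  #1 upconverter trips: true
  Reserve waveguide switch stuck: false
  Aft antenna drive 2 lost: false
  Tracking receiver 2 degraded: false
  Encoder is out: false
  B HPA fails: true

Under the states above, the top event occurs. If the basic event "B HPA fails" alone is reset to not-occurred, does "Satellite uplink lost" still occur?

Counterfactual: set "B HPA fails" to not occurred.
Modem stage lost [AND]: South antenna drive is inoperative=not, C tracking receiver is inoperative=not → not all inputs occur → does not occur.
Tracking loop down [OR]: Modem stage lost=not, Reserve waveguide switch stuck=not → no input occurs → does not occur.
Power amp inoperative [AND]: #2 LO source failed=occurs, Main ACU malfunctions=not, Encoder is out=not → not all inputs occur → does not occur.
Antenna path lost [AND]: Power amp inoperative=not, #1 upconverter trips=occurs → not all inputs occur → does not occur.
Backup chain down [OR]: Tracking loop down=not, Antenna path lost=not, B HPA fails=not → no input occurs → does not occur.
Transmit chain lost [OR]: Backup chain down=not, North modem offline=not → no input occurs → does not occur.
Satellite uplink lost [OR]: Transmit chain lost=not, Secondary feed malfunctions=not, Aft antenna drive 2 lost=not, Tracking receiver 2 degraded=not → no input occurs → does not occur.

No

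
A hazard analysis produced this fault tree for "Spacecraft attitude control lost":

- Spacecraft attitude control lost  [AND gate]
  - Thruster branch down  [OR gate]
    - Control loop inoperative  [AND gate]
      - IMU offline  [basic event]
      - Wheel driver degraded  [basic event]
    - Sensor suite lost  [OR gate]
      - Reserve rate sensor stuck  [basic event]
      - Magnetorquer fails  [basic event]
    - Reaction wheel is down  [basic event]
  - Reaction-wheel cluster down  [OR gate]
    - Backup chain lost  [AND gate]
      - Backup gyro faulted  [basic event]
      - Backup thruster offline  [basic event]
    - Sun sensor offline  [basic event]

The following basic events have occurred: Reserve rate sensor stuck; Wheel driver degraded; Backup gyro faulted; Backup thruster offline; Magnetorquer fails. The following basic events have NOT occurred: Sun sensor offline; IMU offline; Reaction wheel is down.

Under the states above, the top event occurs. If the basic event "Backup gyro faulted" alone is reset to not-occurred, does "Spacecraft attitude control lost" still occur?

Counterfactual: set "Backup gyro faulted" to not occurred.
Control loop inoperative [AND]: IMU offline=not, Wheel driver degraded=occurs → not all inputs occur → does not occur.
Sensor suite lost [OR]: Reserve rate sensor stuck=occurs, Magnetorquer fails=occurs → at least one input occurs → occurs.
Thruster branch down [OR]: Control loop inoperative=not, Sensor suite lost=occurs, Reaction wheel is down=not → at least one input occurs → occurs.
Backup chain lost [AND]: Backup gyro faulted=not, Backup thruster offline=occurs → not all inputs occur → does not occur.
Reaction-wheel cluster down [OR]: Backup chain lost=not, Sun sensor offline=not → no input occurs → does not occur.
Spacecraft attitude control lost [AND]: Thruster branch down=occurs, Reaction-wheel cluster down=not → not all inputs occur → does not occur.

No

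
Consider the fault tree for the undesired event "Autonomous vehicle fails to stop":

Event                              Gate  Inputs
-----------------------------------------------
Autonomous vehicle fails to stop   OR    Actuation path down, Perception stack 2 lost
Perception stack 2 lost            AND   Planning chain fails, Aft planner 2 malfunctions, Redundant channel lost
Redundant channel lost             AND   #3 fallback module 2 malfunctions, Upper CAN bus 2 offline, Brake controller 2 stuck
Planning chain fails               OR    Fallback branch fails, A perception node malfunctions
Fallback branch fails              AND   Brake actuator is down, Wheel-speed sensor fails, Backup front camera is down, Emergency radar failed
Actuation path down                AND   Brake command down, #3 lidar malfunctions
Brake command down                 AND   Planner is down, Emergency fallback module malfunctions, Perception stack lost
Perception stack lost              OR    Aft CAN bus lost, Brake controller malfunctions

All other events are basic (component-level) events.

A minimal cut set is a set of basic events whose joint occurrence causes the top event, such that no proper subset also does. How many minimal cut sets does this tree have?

4

Perception stack lost [OR]: union of children's cut sets → 2 cut set(s).
Brake command down [AND]: one cut set from each child combined → 1 × 1 × 2 = 2 cut set(s).
Actuation path down [AND]: one cut set from each child combined → 2 × 1 = 2 cut set(s).
Fallback branch fails [AND]: one cut set from each child combined → 1 × 1 × 1 × 1 = 1 cut set(s).
Planning chain fails [OR]: union of children's cut sets → 2 cut set(s).
Redundant channel lost [AND]: one cut set from each child combined → 1 × 1 × 1 = 1 cut set(s).
Perception stack 2 lost [AND]: one cut set from each child combined → 2 × 1 × 1 = 2 cut set(s).
Autonomous vehicle fails to stop [OR]: union of children's cut sets → 4 cut set(s).
Minimal cut sets: {#3 lidar malfunctions, Aft CAN bus lost, Emergency fallback module malfunctions, Planner is down}; {#3 lidar malfunctions, Brake controller malfunctions, Emergency fallback module malfunctions, Planner is down}; {#3 fallback module 2 malfunctions, Aft planner 2 malfunctions, Backup front camera is down, Brake actuator is down, Brake controller 2 stuck, Emergency radar failed, Upper CAN bus 2 offline, Wheel-speed sensor fails}; {#3 fallback module 2 malfunctions, A perception node malfunctions, Aft planner 2 malfunctions, Brake controller 2 stuck, Upper CAN bus 2 offline}.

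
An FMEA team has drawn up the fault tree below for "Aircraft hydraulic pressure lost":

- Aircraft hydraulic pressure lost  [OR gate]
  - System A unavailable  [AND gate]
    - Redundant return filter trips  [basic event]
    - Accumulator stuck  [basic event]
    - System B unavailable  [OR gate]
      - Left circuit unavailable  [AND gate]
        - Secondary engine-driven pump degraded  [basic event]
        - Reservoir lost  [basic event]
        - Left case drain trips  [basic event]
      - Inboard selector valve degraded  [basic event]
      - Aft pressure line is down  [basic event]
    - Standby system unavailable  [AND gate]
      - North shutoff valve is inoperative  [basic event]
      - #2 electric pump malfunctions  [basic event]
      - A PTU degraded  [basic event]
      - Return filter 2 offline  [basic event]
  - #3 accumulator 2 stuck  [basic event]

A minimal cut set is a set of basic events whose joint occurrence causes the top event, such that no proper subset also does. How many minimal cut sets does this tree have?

4

Left circuit unavailable [AND]: one cut set from each child combined → 1 × 1 × 1 = 1 cut set(s).
System B unavailable [OR]: union of children's cut sets → 3 cut set(s).
Standby system unavailable [AND]: one cut set from each child combined → 1 × 1 × 1 × 1 = 1 cut set(s).
System A unavailable [AND]: one cut set from each child combined → 1 × 1 × 3 × 1 = 3 cut set(s).
Aircraft hydraulic pressure lost [OR]: union of children's cut sets → 4 cut set(s).
Minimal cut sets: {#2 electric pump malfunctions, A PTU degraded, Accumulator stuck, Left case drain trips, North shutoff valve is inoperative, Redundant return filter trips, Reservoir lost, Return filter 2 offline, Secondary engine-driven pump degraded}; {#2 electric pump malfunctions, A PTU degraded, Accumulator stuck, Inboard selector valve degraded, North shutoff valve is inoperative, Redundant return filter trips, Return filter 2 offline}; {#2 electric pump malfunctions, A PTU degraded, Accumulator stuck, Aft pressure line is down, North shutoff valve is inoperative, Redundant return filter trips, Return filter 2 offline}; {#3 accumulator 2 stuck}.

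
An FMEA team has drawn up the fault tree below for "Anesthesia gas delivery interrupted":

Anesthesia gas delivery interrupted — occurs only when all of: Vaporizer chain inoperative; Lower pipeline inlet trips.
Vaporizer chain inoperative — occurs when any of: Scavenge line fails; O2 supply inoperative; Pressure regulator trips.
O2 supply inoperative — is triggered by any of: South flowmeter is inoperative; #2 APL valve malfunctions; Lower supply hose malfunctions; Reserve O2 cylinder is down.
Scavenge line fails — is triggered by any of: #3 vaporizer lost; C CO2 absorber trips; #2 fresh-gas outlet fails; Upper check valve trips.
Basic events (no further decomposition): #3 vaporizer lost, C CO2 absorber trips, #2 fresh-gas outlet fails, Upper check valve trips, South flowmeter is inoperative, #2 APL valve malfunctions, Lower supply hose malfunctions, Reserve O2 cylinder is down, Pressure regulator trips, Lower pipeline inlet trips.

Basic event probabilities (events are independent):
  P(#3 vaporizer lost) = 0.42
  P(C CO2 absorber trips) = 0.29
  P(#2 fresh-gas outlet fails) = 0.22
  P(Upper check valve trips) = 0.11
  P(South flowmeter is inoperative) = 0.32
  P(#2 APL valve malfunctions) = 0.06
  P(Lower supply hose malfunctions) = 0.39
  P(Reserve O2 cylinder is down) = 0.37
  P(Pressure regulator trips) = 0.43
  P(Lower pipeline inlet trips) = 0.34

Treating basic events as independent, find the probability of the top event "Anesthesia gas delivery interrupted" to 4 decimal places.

P(Scavenge line fails) [OR] = 1 − (1−0.42) × (1−0.29) × (1−0.22) × (1−0.11) = 0.714128
P(O2 supply inoperative) [OR] = 1 − (1−0.32) × (1−0.06) × (1−0.39) × (1−0.37) = 0.754355
P(Vaporizer chain inoperative) [OR] = 1 − (1−0.714128) × (1−0.754355) × (1−0.43) = 0.959973
P(Anesthesia gas delivery interrupted) [AND] = 0.959973 × 0.34 = 0.326391
Rounded to 4 decimal places: P(Anesthesia gas delivery interrupted) ≈ 0.3264.

0.3264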